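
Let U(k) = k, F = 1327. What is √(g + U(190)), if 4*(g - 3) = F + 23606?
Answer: √25705/2 ≈ 80.164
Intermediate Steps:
g = 24945/4 (g = 3 + (1327 + 23606)/4 = 3 + (¼)*24933 = 3 + 24933/4 = 24945/4 ≈ 6236.3)
√(g + U(190)) = √(24945/4 + 190) = √(25705/4) = √25705/2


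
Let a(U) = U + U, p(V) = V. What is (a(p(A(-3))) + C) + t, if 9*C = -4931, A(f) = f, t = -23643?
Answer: -217772/9 ≈ -24197.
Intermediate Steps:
a(U) = 2*U
C = -4931/9 (C = (⅑)*(-4931) = -4931/9 ≈ -547.89)
(a(p(A(-3))) + C) + t = (2*(-3) - 4931/9) - 23643 = (-6 - 4931/9) - 23643 = -4985/9 - 23643 = -217772/9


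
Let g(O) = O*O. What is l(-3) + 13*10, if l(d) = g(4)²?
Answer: 386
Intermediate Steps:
g(O) = O²
l(d) = 256 (l(d) = (4²)² = 16² = 256)
l(-3) + 13*10 = 256 + 13*10 = 256 + 130 = 386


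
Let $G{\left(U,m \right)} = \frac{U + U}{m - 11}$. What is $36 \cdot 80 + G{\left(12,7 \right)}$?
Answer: $2874$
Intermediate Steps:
$G{\left(U,m \right)} = \frac{2 U}{-11 + m}$
$36 \cdot 80 + G{\left(12,7 \right)} = 36 \cdot 80 + 2 \cdot 12 \frac{1}{-11 + 7} = 2880 + 2 \cdot 12 \frac{1}{-4} = 2880 + 2 \cdot 12 \left(- \frac{1}{4}\right) = 2880 - 6 = 2874$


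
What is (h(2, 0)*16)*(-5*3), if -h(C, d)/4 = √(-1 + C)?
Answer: 960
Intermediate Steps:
h(C, d) = -4*√(-1 + C)
(h(2, 0)*16)*(-5*3) = (-4*√(-1 + 2)*16)*(-5*3) = (-4*√1*16)*(-15) = (-4*1*16)*(-15) = -4*16*(-15) = -64*(-15) = 960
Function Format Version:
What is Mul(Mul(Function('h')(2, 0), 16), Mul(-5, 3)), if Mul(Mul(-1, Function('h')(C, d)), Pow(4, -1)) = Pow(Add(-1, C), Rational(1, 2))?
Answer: 960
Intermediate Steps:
Function('h')(C, d) = Mul(-4, Pow(Add(-1, C), Rational(1, 2)))
Mul(Mul(Function('h')(2, 0), 16), Mul(-5, 3)) = Mul(Mul(Mul(-4, Pow(Add(-1, 2), Rational(1, 2))), 16), Mul(-5, 3)) = Mul(Mul(Mul(-4, Pow(1, Rational(1, 2))), 16), -15) = Mul(Mul(Mul(-4, 1), 16), -15) = Mul(Mul(-4, 16), -15) = Mul(-64, -15) = 960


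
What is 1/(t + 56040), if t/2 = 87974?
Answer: 1/231988 ≈ 4.3106e-6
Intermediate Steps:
t = 175948 (t = 2*87974 = 175948)
1/(t + 56040) = 1/(175948 + 56040) = 1/231988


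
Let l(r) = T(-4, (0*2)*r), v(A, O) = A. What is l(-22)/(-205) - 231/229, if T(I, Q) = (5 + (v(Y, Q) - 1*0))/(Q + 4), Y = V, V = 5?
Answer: -19171/18778 ≈ -1.0209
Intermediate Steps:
Y = 5
T(I, Q) = 10/(4 + Q) (T(I, Q) = (5 + (5 - 1*0))/(Q + 4) = (5 + (5 + 0))/(4 + Q) = (5 + 5)/(4 + Q) = 10/(4 + Q))
l(r) = 5/2 (l(r) = 10/(4 + (0*2)*r) = 10/(4 + 0*r) = 10/(4 + 0) = 10/4 = 10*(¼) = 5/2)
l(-22)/(-205) - 231/229 = (5/2)/(-205) - 231/229 = (5/2)*(-1/205) - 231*1/229 = -1/82 - 231/229 = -19171/18778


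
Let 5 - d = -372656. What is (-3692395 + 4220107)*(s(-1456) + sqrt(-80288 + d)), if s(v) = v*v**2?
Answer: -1628850010324992 + 527712*sqrt(292373) ≈ -1.6288e+15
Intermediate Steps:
d = 372661 (d = 5 - 1*(-372656) = 5 + 372656 = 372661)
s(v) = v**3
(-3692395 + 4220107)*(s(-1456) + sqrt(-80288 + d)) = (-3692395 + 4220107)*((-1456)**3 + sqrt(-80288 + 372661)) = 527712*(-3086626816 + sqrt(292373)) = -1628850010324992 + 527712*sqrt(292373)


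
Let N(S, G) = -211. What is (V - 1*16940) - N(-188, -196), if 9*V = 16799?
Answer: -133762/9 ≈ -14862.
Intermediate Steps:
V = 16799/9 (V = (⅑)*16799 = 16799/9 ≈ 1866.6)
(V - 1*16940) - N(-188, -196) = (16799/9 - 1*16940) - 1*(-211) = (16799/9 - 16940) + 211 = -135661/9 + 211 = -133762/9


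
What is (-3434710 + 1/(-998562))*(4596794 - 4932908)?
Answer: 192132335320029399/166427 ≈ 1.1545e+12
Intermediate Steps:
(-3434710 + 1/(-998562))*(4596794 - 4932908) = (-3434710 - 1/998562)*(-336114) = -3429770887021/998562*(-336114) = 192132335320029399/166427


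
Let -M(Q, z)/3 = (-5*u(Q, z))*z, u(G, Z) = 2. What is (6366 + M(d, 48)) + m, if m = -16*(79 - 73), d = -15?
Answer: 7710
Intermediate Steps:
M(Q, z) = 30*z (M(Q, z) = -3*(-5*2)*z = -(-30)*z = 30*z)
m = -96 (m = -16*6 = -96)
(6366 + M(d, 48)) + m = (6366 + 30*48) - 96 = (6366 + 1440) - 96 = 7806 - 96 = 7710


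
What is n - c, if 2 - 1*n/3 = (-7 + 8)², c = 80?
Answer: -77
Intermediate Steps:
n = 3 (n = 6 - 3*(-7 + 8)² = 6 - 3*1² = 6 - 3*1 = 6 - 3 = 3)
n - c = 3 - 1*80 = 3 - 80 = -77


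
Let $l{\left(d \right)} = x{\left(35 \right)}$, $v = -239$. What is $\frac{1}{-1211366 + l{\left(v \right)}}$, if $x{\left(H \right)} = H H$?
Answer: $- \frac{1}{1210141} \approx -8.2635 \cdot 10^{-7}$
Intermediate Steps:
$x{\left(H \right)} = H^{2}$
$l{\left(d \right)} = 1225$ ($l{\left(d \right)} = 35^{2} = 1225$)
$\frac{1}{-1211366 + l{\left(v \right)}} = \frac{1}{-1211366 + 1225} = \frac{1}{-1210141} = - \frac{1}{1210141}$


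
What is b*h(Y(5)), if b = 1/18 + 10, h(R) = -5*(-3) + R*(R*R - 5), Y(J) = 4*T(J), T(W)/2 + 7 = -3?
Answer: -92596885/18 ≈ -5.1443e+6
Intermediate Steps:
T(W) = -20 (T(W) = -14 + 2*(-3) = -14 - 6 = -20)
Y(J) = -80 (Y(J) = 4*(-20) = -80)
h(R) = 15 + R*(-5 + R**2) (h(R) = 15 + R*(R**2 - 5) = 15 + R*(-5 + R**2))
b = 181/18 (b = 1/18 + 10 = 181/18 ≈ 10.056)
b*h(Y(5)) = 181*(15 + (-80)**3 - 5*(-80))/18 = 181*(15 - 512000 + 400)/18 = (181/18)*(-511585) = -92596885/18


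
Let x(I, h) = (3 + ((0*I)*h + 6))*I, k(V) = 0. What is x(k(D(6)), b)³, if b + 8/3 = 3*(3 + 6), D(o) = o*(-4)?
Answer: 0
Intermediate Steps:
D(o) = -4*o
b = 73/3 (b = -8/3 + 3*(3 + 6) = -8/3 + 3*9 = -8/3 + 27 = 73/3 ≈ 24.333)
x(I, h) = 9*I (x(I, h) = (3 + (0*h + 6))*I = (3 + (0 + 6))*I = (3 + 6)*I = 9*I)
x(k(D(6)), b)³ = (9*0)³ = 0³ = 0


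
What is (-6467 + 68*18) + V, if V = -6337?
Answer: -11580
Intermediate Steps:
(-6467 + 68*18) + V = (-6467 + 68*18) - 6337 = (-6467 + 1224) - 6337 = -5243 - 6337 = -11580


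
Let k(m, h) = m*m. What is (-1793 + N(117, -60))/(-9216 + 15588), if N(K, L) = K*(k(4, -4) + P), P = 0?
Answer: 79/6372 ≈ 0.012398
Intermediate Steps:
k(m, h) = m²
N(K, L) = 16*K (N(K, L) = K*(4² + 0) = K*(16 + 0) = K*16 = 16*K)
(-1793 + N(117, -60))/(-9216 + 15588) = (-1793 + 16*117)/(-9216 + 15588) = (-1793 + 1872)/6372 = 79*(1/6372) = 79/6372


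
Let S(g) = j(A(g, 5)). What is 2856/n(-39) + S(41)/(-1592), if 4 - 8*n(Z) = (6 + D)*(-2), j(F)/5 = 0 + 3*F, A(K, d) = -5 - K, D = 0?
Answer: 1137033/796 ≈ 1428.4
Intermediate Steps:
j(F) = 15*F (j(F) = 5*(0 + 3*F) = 5*(3*F) = 15*F)
S(g) = -75 - 15*g (S(g) = 15*(-5 - g) = -75 - 15*g)
n(Z) = 2 (n(Z) = 1/2 - (6 + 0)*(-2)/8 = 1/2 - 3*(-2)/4 = 1/2 - 1/8*(-12) = 1/2 + 3/2 = 2)
2856/n(-39) + S(41)/(-1592) = 2856/2 + (-75 - 15*41)/(-1592) = 2856*(1/2) + (-75 - 615)*(-1/1592) = 1428 - 690*(-1/1592) = 1428 + 345/796 = 1137033/796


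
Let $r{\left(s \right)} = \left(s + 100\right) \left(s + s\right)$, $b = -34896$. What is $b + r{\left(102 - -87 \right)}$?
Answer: $74346$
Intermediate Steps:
$r{\left(s \right)} = 2 s \left(100 + s\right)$ ($r{\left(s \right)} = \left(100 + s\right) 2 s = 2 s \left(100 + s\right)$)
$b + r{\left(102 - -87 \right)} = -34896 + 2 \left(102 - -87\right) \left(100 + \left(102 - -87\right)\right) = -34896 + 2 \left(102 + 87\right) \left(100 + \left(102 + 87\right)\right) = -34896 + 2 \cdot 189 \left(100 + 189\right) = -34896 + 2 \cdot 189 \cdot 289 = -34896 + 109242 = 74346$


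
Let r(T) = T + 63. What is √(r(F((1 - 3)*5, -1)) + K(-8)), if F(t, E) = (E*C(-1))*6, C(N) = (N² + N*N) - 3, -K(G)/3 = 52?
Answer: I*√87 ≈ 9.3274*I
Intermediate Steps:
K(G) = -156 (K(G) = -3*52 = -156)
C(N) = -3 + 2*N² (C(N) = (N² + N²) - 3 = 2*N² - 3 = -3 + 2*N²)
F(t, E) = -6*E (F(t, E) = (E*(-3 + 2*(-1)²))*6 = (E*(-3 + 2*1))*6 = (E*(-3 + 2))*6 = (E*(-1))*6 = -E*6 = -6*E)
r(T) = 63 + T
√(r(F((1 - 3)*5, -1)) + K(-8)) = √((63 - 6*(-1)) - 156) = √((63 + 6) - 156) = √(69 - 156) = √(-87) = I*√87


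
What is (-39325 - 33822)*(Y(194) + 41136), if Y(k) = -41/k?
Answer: -583738149421/194 ≈ -3.0090e+9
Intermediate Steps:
(-39325 - 33822)*(Y(194) + 41136) = (-39325 - 33822)*(-41/194 + 41136) = -73147*(-41*1/194 + 41136) = -73147*(-41/194 + 41136) = -73147*7980343/194 = -583738149421/194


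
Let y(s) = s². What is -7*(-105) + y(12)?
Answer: 879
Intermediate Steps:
-7*(-105) + y(12) = -7*(-105) + 12² = 735 + 144 = 879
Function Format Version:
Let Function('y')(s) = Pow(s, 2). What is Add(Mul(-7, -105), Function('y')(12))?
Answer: 879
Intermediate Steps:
Add(Mul(-7, -105), Function('y')(12)) = Add(Mul(-7, -105), Pow(12, 2)) = Add(735, 144) = 879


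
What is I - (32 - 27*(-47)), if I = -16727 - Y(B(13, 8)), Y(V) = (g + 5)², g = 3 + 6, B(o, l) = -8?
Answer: -18224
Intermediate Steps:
g = 9
Y(V) = 196 (Y(V) = (9 + 5)² = 14² = 196)
I = -16923 (I = -16727 - 1*196 = -16727 - 196 = -16923)
I - (32 - 27*(-47)) = -16923 - (32 - 27*(-47)) = -16923 - (32 + 1269) = -16923 - 1*1301 = -16923 - 1301 = -18224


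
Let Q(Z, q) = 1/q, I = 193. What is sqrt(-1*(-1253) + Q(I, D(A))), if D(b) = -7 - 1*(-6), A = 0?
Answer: 2*sqrt(313) ≈ 35.384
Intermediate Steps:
D(b) = -1 (D(b) = -7 + 6 = -1)
sqrt(-1*(-1253) + Q(I, D(A))) = sqrt(-1*(-1253) + 1/(-1)) = sqrt(1253 - 1) = sqrt(1252) = 2*sqrt(313)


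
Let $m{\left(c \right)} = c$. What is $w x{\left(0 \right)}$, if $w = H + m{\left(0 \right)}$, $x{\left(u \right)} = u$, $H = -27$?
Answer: $0$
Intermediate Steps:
$w = -27$ ($w = -27 + 0 = -27$)
$w x{\left(0 \right)} = \left(-27\right) 0 = 0$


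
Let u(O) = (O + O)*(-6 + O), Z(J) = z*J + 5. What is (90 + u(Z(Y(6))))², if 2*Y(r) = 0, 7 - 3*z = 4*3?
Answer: 6400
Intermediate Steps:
z = -5/3 (z = 7/3 - 4*3/3 = 7/3 - ⅓*12 = 7/3 - 4 = -5/3 ≈ -1.6667)
Y(r) = 0 (Y(r) = (½)*0 = 0)
Z(J) = 5 - 5*J/3 (Z(J) = -5*J/3 + 5 = 5 - 5*J/3)
u(O) = 2*O*(-6 + O) (u(O) = (2*O)*(-6 + O) = 2*O*(-6 + O))
(90 + u(Z(Y(6))))² = (90 + 2*(5 - 5/3*0)*(-6 + (5 - 5/3*0)))² = (90 + 2*(5 + 0)*(-6 + (5 + 0)))² = (90 + 2*5*(-6 + 5))² = (90 + 2*5*(-1))² = (90 - 10)² = 80² = 6400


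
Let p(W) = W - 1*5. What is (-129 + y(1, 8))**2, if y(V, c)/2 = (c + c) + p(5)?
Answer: 9409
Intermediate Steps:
p(W) = -5 + W (p(W) = W - 5 = -5 + W)
y(V, c) = 4*c (y(V, c) = 2*((c + c) + (-5 + 5)) = 2*(2*c + 0) = 2*(2*c) = 4*c)
(-129 + y(1, 8))**2 = (-129 + 4*8)**2 = (-129 + 32)**2 = (-97)**2 = 9409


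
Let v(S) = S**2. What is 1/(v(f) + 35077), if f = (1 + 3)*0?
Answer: 1/35077 ≈ 2.8509e-5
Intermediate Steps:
f = 0 (f = 4*0 = 0)
1/(v(f) + 35077) = 1/(0**2 + 35077) = 1/(0 + 35077) = 1/35077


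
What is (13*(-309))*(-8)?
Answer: 32136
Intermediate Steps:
(13*(-309))*(-8) = -4017*(-8) = 32136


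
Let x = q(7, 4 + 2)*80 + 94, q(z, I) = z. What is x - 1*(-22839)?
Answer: 23493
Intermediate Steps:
x = 654 (x = 7*80 + 94 = 560 + 94 = 654)
x - 1*(-22839) = 654 - 1*(-22839) = 654 + 22839 = 23493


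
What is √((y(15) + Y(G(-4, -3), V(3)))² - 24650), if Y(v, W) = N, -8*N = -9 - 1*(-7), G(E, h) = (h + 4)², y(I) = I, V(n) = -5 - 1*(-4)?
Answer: I*√390679/4 ≈ 156.26*I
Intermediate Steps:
V(n) = -1 (V(n) = -5 + 4 = -1)
G(E, h) = (4 + h)²
N = ¼ (N = -(-9 - 1*(-7))/8 = -(-9 + 7)/8 = -⅛*(-2) = ¼ ≈ 0.25000)
Y(v, W) = ¼
√((y(15) + Y(G(-4, -3), V(3)))² - 24650) = √((15 + ¼)² - 24650) = √((61/4)² - 24650) = √(3721/16 - 24650) = √(-390679/16) = I*√390679/4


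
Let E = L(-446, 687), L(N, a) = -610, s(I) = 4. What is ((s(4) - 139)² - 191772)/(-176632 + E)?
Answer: 173547/177242 ≈ 0.97915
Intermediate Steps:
E = -610
((s(4) - 139)² - 191772)/(-176632 + E) = ((4 - 139)² - 191772)/(-176632 - 610) = ((-135)² - 191772)/(-177242) = (18225 - 191772)*(-1/177242) = -173547*(-1/177242) = 173547/177242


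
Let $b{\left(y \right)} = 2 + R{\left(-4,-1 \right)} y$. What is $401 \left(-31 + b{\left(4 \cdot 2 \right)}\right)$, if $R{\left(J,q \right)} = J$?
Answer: $-24461$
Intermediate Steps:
$b{\left(y \right)} = 2 - 4 y$
$401 \left(-31 + b{\left(4 \cdot 2 \right)}\right) = 401 \left(-31 + \left(2 - 4 \cdot 4 \cdot 2\right)\right) = 401 \left(-31 + \left(2 - 32\right)\right) = 401 \left(-31 - 30\right) = 401 \left(-61\right) = -24461$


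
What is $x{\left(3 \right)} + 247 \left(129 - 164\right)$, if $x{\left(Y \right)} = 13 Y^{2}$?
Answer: $-8528$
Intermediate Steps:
$x{\left(3 \right)} + 247 \left(129 - 164\right) = 13 \cdot 3^{2} + 247 \left(129 - 164\right) = 13 \cdot 9 + 247 \left(-35\right) = 117 - 8645 = -8528$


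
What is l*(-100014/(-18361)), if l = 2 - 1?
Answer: 100014/18361 ≈ 5.4471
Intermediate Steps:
l = 1
l*(-100014/(-18361)) = 1*(-100014/(-18361)) = 1*(-100014*(-1/18361)) = 1*(100014/18361) = 100014/18361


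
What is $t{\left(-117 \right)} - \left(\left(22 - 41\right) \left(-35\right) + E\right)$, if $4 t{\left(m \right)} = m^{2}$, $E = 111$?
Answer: $\frac{10585}{4} \approx 2646.3$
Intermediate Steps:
$t{\left(m \right)} = \frac{m^{2}}{4}$
$t{\left(-117 \right)} - \left(\left(22 - 41\right) \left(-35\right) + E\right) = \frac{\left(-117\right)^{2}}{4} - \left(\left(22 - 41\right) \left(-35\right) + 111\right) = \frac{1}{4} \cdot 13689 - \left(\left(-19\right) \left(-35\right) + 111\right) = \frac{13689}{4} - \left(665 + 111\right) = \frac{13689}{4} - 776 = \frac{10585}{4}$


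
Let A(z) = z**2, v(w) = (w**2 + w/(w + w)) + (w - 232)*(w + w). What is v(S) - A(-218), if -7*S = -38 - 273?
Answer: -6097233/98 ≈ -62217.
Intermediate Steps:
S = 311/7 (S = -(-38 - 273)/7 = -1/7*(-311) = 311/7 ≈ 44.429)
v(w) = 1/2 + w**2 + 2*w*(-232 + w) (v(w) = (w**2 + w/((2*w))) + (-232 + w)*(2*w) = (w**2 + (1/(2*w))*w) + 2*w*(-232 + w) = (w**2 + 1/2) + 2*w*(-232 + w) = (1/2 + w**2) + 2*w*(-232 + w) = 1/2 + w**2 + 2*w*(-232 + w))
v(S) - A(-218) = (1/2 - 464*311/7 + 3*(311/7)**2) - 1*(-218)**2 = (1/2 - 144304/7 + 3*(96721/49)) - 1*47524 = (1/2 - 144304/7 + 290163/49) - 47524 = -1439881/98 - 47524 = -6097233/98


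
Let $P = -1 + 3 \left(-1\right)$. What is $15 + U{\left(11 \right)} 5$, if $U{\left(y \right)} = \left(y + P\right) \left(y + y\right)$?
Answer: $785$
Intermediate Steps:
$P = -4$ ($P = -1 - 3 = -4$)
$U{\left(y \right)} = 2 y \left(-4 + y\right)$ ($U{\left(y \right)} = \left(y - 4\right) \left(y + y\right) = \left(-4 + y\right) 2 y = 2 y \left(-4 + y\right)$)
$15 + U{\left(11 \right)} 5 = 15 + 2 \cdot 11 \left(-4 + 11\right) 5 = 15 + 2 \cdot 11 \cdot 7 \cdot 5 = 15 + 154 \cdot 5 = 15 + 770 = 785$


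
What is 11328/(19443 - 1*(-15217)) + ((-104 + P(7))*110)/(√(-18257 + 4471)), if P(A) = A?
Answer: 2832/8665 + 5335*I*√13786/6893 ≈ 0.32683 + 90.875*I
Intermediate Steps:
11328/(19443 - 1*(-15217)) + ((-104 + P(7))*110)/(√(-18257 + 4471)) = 11328/(19443 - 1*(-15217)) + ((-104 + 7)*110)/(√(-18257 + 4471)) = 11328/(19443 + 15217) + (-97*110)/(√(-13786)) = 11328/34660 - 10670*(-I*√13786/13786) = 11328*(1/34660) - (-5335)*I*√13786/6893 = 2832/8665 + 5335*I*√13786/6893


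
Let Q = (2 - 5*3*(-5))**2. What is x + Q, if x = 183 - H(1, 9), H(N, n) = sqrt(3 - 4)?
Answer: 6112 - I ≈ 6112.0 - 1.0*I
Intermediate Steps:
H(N, n) = I (H(N, n) = sqrt(-1) = I)
Q = 5929 (Q = (2 - 15*(-5))**2 = (2 + 75)**2 = 77**2 = 5929)
x = 183 - I ≈ 183.0 - 1.0*I
x + Q = (183 - I) + 5929 = 6112 - I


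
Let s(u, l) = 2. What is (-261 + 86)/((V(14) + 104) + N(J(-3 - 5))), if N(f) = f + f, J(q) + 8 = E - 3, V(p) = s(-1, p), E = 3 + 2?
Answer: -175/94 ≈ -1.8617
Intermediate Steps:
E = 5
V(p) = 2
J(q) = -6 (J(q) = -8 + (5 - 3) = -8 + 2 = -6)
N(f) = 2*f
(-261 + 86)/((V(14) + 104) + N(J(-3 - 5))) = (-261 + 86)/((2 + 104) + 2*(-6)) = -175/(106 - 12) = -175/94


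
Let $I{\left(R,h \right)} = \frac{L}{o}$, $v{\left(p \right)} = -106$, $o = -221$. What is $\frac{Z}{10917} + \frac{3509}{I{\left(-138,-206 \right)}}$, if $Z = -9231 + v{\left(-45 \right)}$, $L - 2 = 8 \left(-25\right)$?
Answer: $\frac{28498871}{7278} \approx 3915.8$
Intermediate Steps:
$L = -198$ ($L = 2 + 8 \left(-25\right) = 2 - 200 = -198$)
$I{\left(R,h \right)} = \frac{198}{221}$ ($I{\left(R,h \right)} = - \frac{198}{-221} = \left(-198\right) \left(- \frac{1}{221}\right) = \frac{198}{221}$)
$Z = -9337$ ($Z = -9231 - 106 = -9337$)
$\frac{Z}{10917} + \frac{3509}{I{\left(-138,-206 \right)}} = - \frac{9337}{10917} + \frac{3509}{\frac{198}{221}} = \left(-9337\right) \frac{1}{10917} + 3509 \cdot \frac{221}{198} = - \frac{9337}{10917} + \frac{70499}{18} = \frac{28498871}{7278}$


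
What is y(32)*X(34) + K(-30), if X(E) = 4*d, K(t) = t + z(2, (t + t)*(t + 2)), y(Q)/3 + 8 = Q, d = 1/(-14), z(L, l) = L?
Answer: -340/7 ≈ -48.571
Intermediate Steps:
d = -1/14 ≈ -0.071429
y(Q) = -24 + 3*Q
K(t) = 2 + t (K(t) = t + 2 = 2 + t)
X(E) = -2/7 (X(E) = 4*(-1/14) = -2/7)
y(32)*X(34) + K(-30) = (-24 + 3*32)*(-2/7) + (2 - 30) = (-24 + 96)*(-2/7) - 28 = 72*(-2/7) - 28 = -144/7 - 28 = -340/7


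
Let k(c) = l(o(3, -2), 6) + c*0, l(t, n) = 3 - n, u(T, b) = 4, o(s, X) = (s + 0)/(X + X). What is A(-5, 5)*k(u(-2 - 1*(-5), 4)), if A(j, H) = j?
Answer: 15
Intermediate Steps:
o(s, X) = s/(2*X) (o(s, X) = s/((2*X)) = s*(1/(2*X)) = s/(2*X))
k(c) = -3 (k(c) = (3 - 1*6) + c*0 = (3 - 6) + 0 = -3 + 0 = -3)
A(-5, 5)*k(u(-2 - 1*(-5), 4)) = -5*(-3) = 15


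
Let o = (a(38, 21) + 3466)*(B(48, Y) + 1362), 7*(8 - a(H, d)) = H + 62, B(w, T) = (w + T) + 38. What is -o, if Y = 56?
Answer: -36423872/7 ≈ -5.2034e+6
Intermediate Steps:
B(w, T) = 38 + T + w (B(w, T) = (T + w) + 38 = 38 + T + w)
a(H, d) = -6/7 - H/7 (a(H, d) = 8 - (H + 62)/7 = 8 - (62 + H)/7 = 8 + (-62/7 - H/7) = -6/7 - H/7)
o = 36423872/7 (o = ((-6/7 - ⅐*38) + 3466)*((38 + 56 + 48) + 1362) = ((-6/7 - 38/7) + 3466)*(142 + 1362) = (-44/7 + 3466)*1504 = (24218/7)*1504 = 36423872/7 ≈ 5.2034e+6)
-o = -1*36423872/7 = -36423872/7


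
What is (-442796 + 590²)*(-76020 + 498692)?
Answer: -40025347712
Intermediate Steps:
(-442796 + 590²)*(-76020 + 498692) = (-442796 + 348100)*422672 = -94696*422672 = -40025347712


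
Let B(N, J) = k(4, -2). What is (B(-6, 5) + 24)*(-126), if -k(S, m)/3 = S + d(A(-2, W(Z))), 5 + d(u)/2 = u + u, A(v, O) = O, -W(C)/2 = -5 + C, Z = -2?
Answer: 15876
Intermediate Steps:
W(C) = 10 - 2*C (W(C) = -2*(-5 + C) = 10 - 2*C)
d(u) = -10 + 4*u (d(u) = -10 + 2*(u + u) = -10 + 2*(2*u) = -10 + 4*u)
k(S, m) = -138 - 3*S (k(S, m) = -3*(S + (-10 + 4*(10 - 2*(-2)))) = -3*(S + (-10 + 4*(10 + 4))) = -3*(S + (-10 + 4*14)) = -3*(S + (-10 + 56)) = -3*(S + 46) = -3*(46 + S) = -138 - 3*S)
B(N, J) = -150 (B(N, J) = -138 - 3*4 = -138 - 12 = -150)
(B(-6, 5) + 24)*(-126) = (-150 + 24)*(-126) = -126*(-126) = 15876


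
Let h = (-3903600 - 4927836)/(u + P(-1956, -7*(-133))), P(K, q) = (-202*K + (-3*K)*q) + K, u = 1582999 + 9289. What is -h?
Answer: 2207859/1862138 ≈ 1.1857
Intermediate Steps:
u = 1592288
P(K, q) = -201*K - 3*K*q (P(K, q) = (-202*K - 3*K*q) + K = -201*K - 3*K*q)
h = -2207859/1862138 (h = (-3903600 - 4927836)/(1592288 - 3*(-1956)*(67 - 7*(-133))) = -8831436/(1592288 - 3*(-1956)*(67 + 931)) = -8831436/(1592288 - 3*(-1956)*998) = -8831436/(1592288 + 5856264) = -8831436/7448552 = -8831436*1/7448552 = -2207859/1862138 ≈ -1.1857)
-h = -1*(-2207859/1862138) = 2207859/1862138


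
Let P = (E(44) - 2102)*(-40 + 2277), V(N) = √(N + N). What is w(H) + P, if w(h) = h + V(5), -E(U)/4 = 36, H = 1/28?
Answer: -140680455/28 + √10 ≈ -5.0243e+6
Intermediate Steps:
H = 1/28 ≈ 0.035714
E(U) = -144 (E(U) = -4*36 = -144)
V(N) = √2*√N (V(N) = √(2*N) = √2*√N)
P = -5024302 (P = (-144 - 2102)*(-40 + 2277) = -2246*2237 = -5024302)
w(h) = h + √10 (w(h) = h + √2*√5 = h + √10)
w(H) + P = (1/28 + √10) - 5024302 = -140680455/28 + √10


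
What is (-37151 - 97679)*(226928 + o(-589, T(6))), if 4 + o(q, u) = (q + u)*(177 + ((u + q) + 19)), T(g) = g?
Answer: -61016642350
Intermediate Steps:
o(q, u) = -4 + (q + u)*(196 + q + u) (o(q, u) = -4 + (q + u)*(177 + ((u + q) + 19)) = -4 + (q + u)*(177 + ((q + u) + 19)) = -4 + (q + u)*(177 + (19 + q + u)) = -4 + (q + u)*(196 + q + u))
(-37151 - 97679)*(226928 + o(-589, T(6))) = (-37151 - 97679)*(226928 + (-4 + (-589)² + 6² + 196*(-589) + 196*6 + 2*(-589)*6)) = -134830*(226928 + (-4 + 346921 + 36 - 115444 + 1176 - 7068)) = -134830*(226928 + 225617) = -134830*452545 = -61016642350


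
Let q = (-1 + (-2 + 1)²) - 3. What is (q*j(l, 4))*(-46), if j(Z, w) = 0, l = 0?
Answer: 0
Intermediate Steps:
q = -3 (q = (-1 + (-1)²) - 3 = (-1 + 1) - 3 = 0 - 3 = -3)
(q*j(l, 4))*(-46) = -3*0*(-46) = 0*(-46) = 0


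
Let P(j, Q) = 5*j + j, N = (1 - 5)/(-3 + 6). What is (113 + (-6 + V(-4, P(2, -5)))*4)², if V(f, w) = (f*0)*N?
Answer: 7921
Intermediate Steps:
N = -4/3 ≈ -1.3333
P(j, Q) = 6*j
V(f, w) = 0 (V(f, w) = (f*0)*(-4/3) = 0*(-4/3) = 0)
(113 + (-6 + V(-4, P(2, -5)))*4)² = (113 + (-6 + 0)*4)² = (113 - 6*4)² = (113 - 24)² = 89² = 7921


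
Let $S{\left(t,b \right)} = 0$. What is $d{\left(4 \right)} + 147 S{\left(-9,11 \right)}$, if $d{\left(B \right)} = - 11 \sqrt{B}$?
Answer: $-22$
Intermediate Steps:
$d{\left(4 \right)} + 147 S{\left(-9,11 \right)} = - 11 \sqrt{4} + 147 \cdot 0 = \left(-11\right) 2 + 0 = -22 + 0 = -22$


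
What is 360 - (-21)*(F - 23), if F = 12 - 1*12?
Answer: -123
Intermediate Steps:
F = 0 (F = 12 - 12 = 0)
360 - (-21)*(F - 23) = 360 - (-21)*(0 - 23) = 360 - (-21)*(-23) = 360 - 1*483 = 360 - 483 = -123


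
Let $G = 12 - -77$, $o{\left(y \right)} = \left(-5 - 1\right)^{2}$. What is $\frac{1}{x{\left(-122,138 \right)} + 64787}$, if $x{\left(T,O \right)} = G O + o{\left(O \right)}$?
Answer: $\frac{1}{77105} \approx 1.2969 \cdot 10^{-5}$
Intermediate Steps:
$o{\left(y \right)} = 36$ ($o{\left(y \right)} = \left(-6\right)^{2} = 36$)
$G = 89$ ($G = 12 + 77 = 89$)
$x{\left(T,O \right)} = 36 + 89 O$ ($x{\left(T,O \right)} = 89 O + 36 = 36 + 89 O$)
$\frac{1}{x{\left(-122,138 \right)} + 64787} = \frac{1}{\left(36 + 89 \cdot 138\right) + 64787} = \frac{1}{\left(36 + 12282\right) + 64787} = \frac{1}{12318 + 64787} = \frac{1}{77105}$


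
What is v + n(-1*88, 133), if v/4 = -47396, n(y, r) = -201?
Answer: -189785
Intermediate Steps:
v = -189584 (v = 4*(-47396) = -189584)
v + n(-1*88, 133) = -189584 - 201 = -189785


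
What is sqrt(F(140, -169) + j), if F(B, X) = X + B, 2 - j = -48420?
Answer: 3*sqrt(5377) ≈ 219.98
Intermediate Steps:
j = 48422 (j = 2 - 1*(-48420) = 2 + 48420 = 48422)
F(B, X) = B + X
sqrt(F(140, -169) + j) = sqrt((140 - 169) + 48422) = sqrt(-29 + 48422) = sqrt(48393) = 3*sqrt(5377)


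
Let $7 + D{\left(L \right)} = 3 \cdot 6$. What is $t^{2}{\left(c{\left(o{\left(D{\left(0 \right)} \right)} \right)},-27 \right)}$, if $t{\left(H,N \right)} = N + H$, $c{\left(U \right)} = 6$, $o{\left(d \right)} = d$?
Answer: $441$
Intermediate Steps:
$D{\left(L \right)} = 11$ ($D{\left(L \right)} = -7 + 3 \cdot 6 = -7 + 18 = 11$)
$t{\left(H,N \right)} = H + N$
$t^{2}{\left(c{\left(o{\left(D{\left(0 \right)} \right)} \right)},-27 \right)} = \left(6 - 27\right)^{2} = \left(-21\right)^{2} = 441$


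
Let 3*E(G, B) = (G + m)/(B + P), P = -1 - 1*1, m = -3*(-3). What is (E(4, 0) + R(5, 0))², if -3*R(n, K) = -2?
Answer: 9/4 ≈ 2.2500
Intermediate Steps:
R(n, K) = ⅔ (R(n, K) = -⅓*(-2) = ⅔)
m = 9
P = -2 (P = -1 - 1 = -2)
E(G, B) = (9 + G)/(3*(-2 + B)) (E(G, B) = ((G + 9)/(B - 2))/3 = ((9 + G)/(-2 + B))/3 = (9 + G)/(3*(-2 + B)))
(E(4, 0) + R(5, 0))² = ((9 + 4)/(3*(-2 + 0)) + ⅔)² = ((⅓)*13/(-2) + ⅔)² = ((⅓)*(-½)*13 + ⅔)² = (-13/6 + ⅔)² = (-3/2)² = 9/4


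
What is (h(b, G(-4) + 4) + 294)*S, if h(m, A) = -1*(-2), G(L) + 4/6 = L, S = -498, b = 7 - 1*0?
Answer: -147408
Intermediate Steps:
b = 7 (b = 7 + 0 = 7)
G(L) = -⅔ + L
h(m, A) = 2
(h(b, G(-4) + 4) + 294)*S = (2 + 294)*(-498) = 296*(-498) = -147408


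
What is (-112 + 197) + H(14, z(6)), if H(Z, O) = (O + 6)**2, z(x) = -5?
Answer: 86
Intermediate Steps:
H(Z, O) = (6 + O)**2
(-112 + 197) + H(14, z(6)) = (-112 + 197) + (6 - 5)**2 = 85 + 1**2 = 85 + 1 = 86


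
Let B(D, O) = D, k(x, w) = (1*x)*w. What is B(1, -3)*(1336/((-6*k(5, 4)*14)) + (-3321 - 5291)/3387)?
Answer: -791383/237090 ≈ -3.3379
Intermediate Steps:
k(x, w) = w*x (k(x, w) = x*w = w*x)
B(1, -3)*(1336/((-6*k(5, 4)*14)) + (-3321 - 5291)/3387) = 1*(1336/((-24*5*14)) + (-3321 - 5291)/3387) = 1*(1336/((-6*20*14)) - 8612*1/3387) = 1*(1336/((-120*14)) - 8612/3387) = 1*(1336/(-1680) - 8612/3387) = 1*(1336*(-1/1680) - 8612/3387) = 1*(-167/210 - 8612/3387) = 1*(-791383/237090) = -791383/237090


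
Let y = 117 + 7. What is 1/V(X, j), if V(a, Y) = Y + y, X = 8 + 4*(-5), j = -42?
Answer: 1/82 ≈ 0.012195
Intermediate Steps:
y = 124
X = -12 (X = 8 - 20 = -12)
V(a, Y) = 124 + Y (V(a, Y) = Y + 124 = 124 + Y)
1/V(X, j) = 1/(124 - 42) = 1/82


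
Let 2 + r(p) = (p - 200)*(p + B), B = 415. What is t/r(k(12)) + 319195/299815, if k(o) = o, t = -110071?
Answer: 11725054615/4813709714 ≈ 2.4358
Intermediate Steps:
r(p) = -2 + (-200 + p)*(415 + p) (r(p) = -2 + (p - 200)*(p + 415) = -2 + (-200 + p)*(415 + p))
t/r(k(12)) + 319195/299815 = -110071/(-83002 + 12**2 + 215*12) + 319195/299815 = -110071/(-83002 + 144 + 2580) + 319195*(1/299815) = -110071/(-80278) + 63839/59963 = -110071*(-1/80278) + 63839/59963 = 110071/80278 + 63839/59963 = 11725054615/4813709714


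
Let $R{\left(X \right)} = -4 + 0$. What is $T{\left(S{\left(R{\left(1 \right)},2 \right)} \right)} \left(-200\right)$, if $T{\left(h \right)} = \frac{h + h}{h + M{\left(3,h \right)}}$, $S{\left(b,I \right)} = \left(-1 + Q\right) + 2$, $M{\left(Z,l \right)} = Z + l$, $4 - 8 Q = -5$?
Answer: $- \frac{3400}{29} \approx -117.24$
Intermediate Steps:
$Q = \frac{9}{8}$ ($Q = \frac{1}{2} - - \frac{5}{8} = \frac{1}{2} + \frac{5}{8} = \frac{9}{8} \approx 1.125$)
$R{\left(X \right)} = -4$
$S{\left(b,I \right)} = \frac{17}{8}$ ($S{\left(b,I \right)} = \left(-1 + \frac{9}{8}\right) + 2 = \frac{1}{8} + 2 = \frac{17}{8}$)
$T{\left(h \right)} = \frac{2 h}{3 + 2 h}$ ($T{\left(h \right)} = \frac{h + h}{h + \left(3 + h\right)} = \frac{2 h}{3 + 2 h}$)
$T{\left(S{\left(R{\left(1 \right)},2 \right)} \right)} \left(-200\right) = 2 \cdot \frac{17}{8} \frac{1}{3 + 2 \cdot \frac{17}{8}} \left(-200\right) = 2 \cdot \frac{17}{8} \frac{1}{3 + \frac{17}{4}} \left(-200\right) = 2 \cdot \frac{17}{8} \frac{1}{\frac{29}{4}} \left(-200\right) = 2 \cdot \frac{17}{8} \cdot \frac{4}{29} \left(-200\right) = \frac{17}{29} \left(-200\right) = - \frac{3400}{29}$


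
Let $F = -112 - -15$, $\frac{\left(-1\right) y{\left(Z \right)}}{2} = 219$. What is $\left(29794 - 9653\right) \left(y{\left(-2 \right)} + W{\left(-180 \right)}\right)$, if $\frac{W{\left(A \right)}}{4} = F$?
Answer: $-16636466$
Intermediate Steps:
$y{\left(Z \right)} = -438$ ($y{\left(Z \right)} = \left(-2\right) 219 = -438$)
$F = -97$ ($F = -112 + 15 = -97$)
$W{\left(A \right)} = -388$ ($W{\left(A \right)} = 4 \left(-97\right) = -388$)
$\left(29794 - 9653\right) \left(y{\left(-2 \right)} + W{\left(-180 \right)}\right) = \left(29794 - 9653\right) \left(-438 - 388\right) = 20141 \left(-826\right) = -16636466$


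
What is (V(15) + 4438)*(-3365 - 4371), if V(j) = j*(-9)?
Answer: -33288008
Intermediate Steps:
V(j) = -9*j
(V(15) + 4438)*(-3365 - 4371) = (-9*15 + 4438)*(-3365 - 4371) = (-135 + 4438)*(-7736) = 4303*(-7736) = -33288008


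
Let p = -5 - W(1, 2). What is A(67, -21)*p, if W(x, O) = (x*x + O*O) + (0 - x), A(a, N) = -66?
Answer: 594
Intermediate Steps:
W(x, O) = O² + x² - x (W(x, O) = (x² + O²) - x = (O² + x²) - x = O² + x² - x)
p = -9 (p = -5 - (2² + 1² - 1*1) = -5 - (4 + 1 - 1) = -5 - 1*4 = -5 - 4 = -9)
A(67, -21)*p = -66*(-9) = 594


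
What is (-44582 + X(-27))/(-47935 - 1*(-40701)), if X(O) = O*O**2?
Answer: 64265/7234 ≈ 8.8837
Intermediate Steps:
X(O) = O**3
(-44582 + X(-27))/(-47935 - 1*(-40701)) = (-44582 + (-27)**3)/(-47935 - 1*(-40701)) = (-44582 - 19683)/(-47935 + 40701) = -64265/(-7234) = -64265*(-1/7234) = 64265/7234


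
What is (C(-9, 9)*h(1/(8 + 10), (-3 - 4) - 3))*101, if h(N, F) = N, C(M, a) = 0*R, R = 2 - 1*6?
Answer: 0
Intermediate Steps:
R = -4 (R = 2 - 6 = -4)
C(M, a) = 0 (C(M, a) = 0*(-4) = 0)
(C(-9, 9)*h(1/(8 + 10), (-3 - 4) - 3))*101 = (0/(8 + 10))*101 = (0/18)*101 = (0*(1/18))*101 = 0*101 = 0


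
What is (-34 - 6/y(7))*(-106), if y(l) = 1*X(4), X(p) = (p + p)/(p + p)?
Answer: 4240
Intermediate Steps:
X(p) = 1 (X(p) = (2*p)/((2*p)) = (2*p)*(1/(2*p)) = 1)
y(l) = 1 (y(l) = 1*1 = 1)
(-34 - 6/y(7))*(-106) = (-34 - 6/1)*(-106) = (-34 - 6*1)*(-106) = (-34 - 6)*(-106) = -40*(-106) = 4240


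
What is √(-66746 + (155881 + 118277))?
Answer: 2*√51853 ≈ 455.43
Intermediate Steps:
√(-66746 + (155881 + 118277)) = √(-66746 + 274158) = √207412 = 2*√51853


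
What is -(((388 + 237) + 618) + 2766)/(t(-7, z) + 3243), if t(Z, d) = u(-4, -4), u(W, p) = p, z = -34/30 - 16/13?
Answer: -4009/3239 ≈ -1.2377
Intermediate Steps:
z = -461/195 (z = -34*1/30 - 16*1/13 = -17/15 - 16/13 = -461/195 ≈ -2.3641)
t(Z, d) = -4
-(((388 + 237) + 618) + 2766)/(t(-7, z) + 3243) = -(((388 + 237) + 618) + 2766)/(-4 + 3243) = -((625 + 618) + 2766)/3239 = -(1243 + 2766)/3239 = -4009/3239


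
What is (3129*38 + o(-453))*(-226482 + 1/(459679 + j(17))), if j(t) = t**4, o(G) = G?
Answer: -14572190878139151/543200 ≈ -2.6827e+10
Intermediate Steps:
(3129*38 + o(-453))*(-226482 + 1/(459679 + j(17))) = (3129*38 - 453)*(-226482 + 1/(459679 + 17**4)) = (118902 - 453)*(-226482 + 1/(459679 + 83521)) = 118449*(-226482 + 1/543200) = 118449*(-123025022399/543200) = -14572190878139151/543200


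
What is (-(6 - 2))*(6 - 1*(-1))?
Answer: -28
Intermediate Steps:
(-(6 - 2))*(6 - 1*(-1)) = (-1*4)*(6 + 1) = -4*7 = -28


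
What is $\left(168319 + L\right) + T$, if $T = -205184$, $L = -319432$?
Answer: $-356297$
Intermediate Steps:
$\left(168319 + L\right) + T = \left(168319 - 319432\right) - 205184 = -151113 - 205184 = -356297$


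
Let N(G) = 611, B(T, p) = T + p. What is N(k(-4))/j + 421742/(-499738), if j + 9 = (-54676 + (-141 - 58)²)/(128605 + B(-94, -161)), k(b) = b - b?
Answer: -793678230145/11696118021 ≈ -67.858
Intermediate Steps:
k(b) = 0
j = -46809/5134 (j = -9 + (-54676 + (-141 - 58)²)/(128605 + (-94 - 161)) = -9 + (-54676 + (-199)²)/(128605 - 255) = -9 + (-54676 + 39601)/128350 = -9 - 15075*1/128350 = -9 - 603/5134 = -46809/5134 ≈ -9.1174)
N(k(-4))/j + 421742/(-499738) = 611/(-46809/5134) + 421742/(-499738) = 611*(-5134/46809) + 421742*(-1/499738) = -3136874/46809 - 210871/249869 = -793678230145/11696118021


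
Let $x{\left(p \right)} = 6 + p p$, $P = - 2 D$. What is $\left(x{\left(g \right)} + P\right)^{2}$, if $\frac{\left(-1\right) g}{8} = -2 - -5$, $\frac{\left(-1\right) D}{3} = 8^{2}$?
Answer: $933156$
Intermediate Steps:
$D = -192$ ($D = - 3 \cdot 8^{2} = \left(-3\right) 64 = -192$)
$P = 384$ ($P = \left(-2\right) \left(-192\right) = 384$)
$g = -24$ ($g = - 8 \left(-2 - -5\right) = - 8 \left(-2 + 5\right) = \left(-8\right) 3 = -24$)
$x{\left(p \right)} = 6 + p^{2}$
$\left(x{\left(g \right)} + P\right)^{2} = \left(\left(6 + \left(-24\right)^{2}\right) + 384\right)^{2} = \left(\left(6 + 576\right) + 384\right)^{2} = \left(582 + 384\right)^{2} = 966^{2} = 933156$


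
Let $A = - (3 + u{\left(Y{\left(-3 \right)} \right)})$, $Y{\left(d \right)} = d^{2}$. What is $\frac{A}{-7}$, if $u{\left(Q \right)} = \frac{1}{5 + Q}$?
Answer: $\frac{43}{98} \approx 0.43878$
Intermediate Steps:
$A = - \frac{43}{14}$ ($A = - (3 + \frac{1}{5 + \left(-3\right)^{2}}) = - (3 + \frac{1}{5 + 9}) = - (3 + \frac{1}{14}) = \left(-1\right) \frac{43}{14} = - \frac{43}{14} \approx -3.0714$)
$\frac{A}{-7} = - \frac{43}{14 \left(-7\right)} = \left(- \frac{43}{14}\right) \left(- \frac{1}{7}\right) = \frac{43}{98}$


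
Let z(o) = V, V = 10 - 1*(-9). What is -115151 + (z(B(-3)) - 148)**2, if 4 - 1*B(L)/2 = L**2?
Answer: -98510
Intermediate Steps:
V = 19 (V = 10 + 9 = 19)
B(L) = 8 - 2*L**2
z(o) = 19
-115151 + (z(B(-3)) - 148)**2 = -115151 + (19 - 148)**2 = -115151 + (-129)**2 = -115151 + 16641 = -98510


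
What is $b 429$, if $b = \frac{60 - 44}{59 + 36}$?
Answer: $\frac{6864}{95} \approx 72.253$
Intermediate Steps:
$b = \frac{16}{95} \approx 0.16842$
$b 429 = \frac{16}{95} \cdot 429 = \frac{6864}{95}$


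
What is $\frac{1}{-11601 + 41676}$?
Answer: $\frac{1}{30075} \approx 3.325 \cdot 10^{-5}$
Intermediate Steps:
$\frac{1}{-11601 + 41676} = \frac{1}{30075}$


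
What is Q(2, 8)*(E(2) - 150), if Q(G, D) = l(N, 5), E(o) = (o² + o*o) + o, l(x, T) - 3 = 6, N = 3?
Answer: -1260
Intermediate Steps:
l(x, T) = 9 (l(x, T) = 3 + 6 = 9)
E(o) = o + 2*o² (E(o) = (o² + o²) + o = 2*o² + o = o + 2*o²)
Q(G, D) = 9
Q(2, 8)*(E(2) - 150) = 9*(2*(1 + 2*2) - 150) = 9*(2*(1 + 4) - 150) = 9*(2*5 - 150) = 9*(10 - 150) = 9*(-140) = -1260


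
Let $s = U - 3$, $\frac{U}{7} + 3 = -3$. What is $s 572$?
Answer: $-25740$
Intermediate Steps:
$U = -42$ ($U = -21 + 7 \left(-3\right) = -21 - 21 = -42$)
$s = -45$ ($s = -42 - 3 = -45$)
$s 572 = \left(-45\right) 572 = -25740$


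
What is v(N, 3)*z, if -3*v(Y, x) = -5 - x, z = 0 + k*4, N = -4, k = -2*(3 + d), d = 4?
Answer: -448/3 ≈ -149.33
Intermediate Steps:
k = -14 (k = -2*(3 + 4) = -2*7 = -14)
z = -56 (z = 0 - 14*4 = 0 - 56 = -56)
v(Y, x) = 5/3 + x/3 (v(Y, x) = -(-5 - x)/3 = 5/3 + x/3)
v(N, 3)*z = (5/3 + (1/3)*3)*(-56) = (5/3 + 1)*(-56) = (8/3)*(-56) = -448/3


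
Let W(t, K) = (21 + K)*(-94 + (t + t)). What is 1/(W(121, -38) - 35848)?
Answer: -1/38364 ≈ -2.6066e-5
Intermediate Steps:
W(t, K) = (-94 + 2*t)*(21 + K) (W(t, K) = (21 + K)*(-94 + 2*t) = (-94 + 2*t)*(21 + K))
1/(W(121, -38) - 35848) = 1/((-1974 - 94*(-38) + 42*121 + 2*(-38)*121) - 35848) = 1/((-1974 + 3572 + 5082 - 9196) - 35848) = 1/(-2516 - 35848) = 1/(-38364) = -1/38364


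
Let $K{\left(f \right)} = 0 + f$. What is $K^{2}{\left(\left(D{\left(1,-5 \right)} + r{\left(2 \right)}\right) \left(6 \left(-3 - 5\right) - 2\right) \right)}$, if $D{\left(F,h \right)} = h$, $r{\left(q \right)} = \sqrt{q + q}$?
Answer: $22500$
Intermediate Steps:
$r{\left(q \right)} = \sqrt{2} \sqrt{q}$ ($r{\left(q \right)} = \sqrt{2 q} = \sqrt{2} \sqrt{q}$)
$K{\left(f \right)} = f$
$K^{2}{\left(\left(D{\left(1,-5 \right)} + r{\left(2 \right)}\right) \left(6 \left(-3 - 5\right) - 2\right) \right)} = \left(\left(-5 + \sqrt{2} \sqrt{2}\right) \left(6 \left(-3 - 5\right) - 2\right)\right)^{2} = \left(\left(-5 + 2\right) \left(6 \left(-8\right) - 2\right)\right)^{2} = \left(- 3 \left(-48 - 2\right)\right)^{2} = \left(\left(-3\right) \left(-50\right)\right)^{2} = 150^{2} = 22500$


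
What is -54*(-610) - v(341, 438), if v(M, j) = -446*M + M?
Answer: 184685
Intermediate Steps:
v(M, j) = -445*M
-54*(-610) - v(341, 438) = -54*(-610) - (-445)*341 = 32940 - 1*(-151745) = 32940 + 151745 = 184685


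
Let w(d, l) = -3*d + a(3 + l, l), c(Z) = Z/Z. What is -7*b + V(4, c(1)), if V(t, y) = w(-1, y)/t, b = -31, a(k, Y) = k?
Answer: 875/4 ≈ 218.75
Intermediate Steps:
c(Z) = 1
w(d, l) = 3 + l - 3*d (w(d, l) = -3*d + (3 + l) = 3 + l - 3*d)
V(t, y) = (6 + y)/t (V(t, y) = (3 + y - 3*(-1))/t = (3 + y + 3)/t = (6 + y)/t)
-7*b + V(4, c(1)) = -7*(-31) + (6 + 1)/4 = 217 + (¼)*7 = 217 + 7/4 = 875/4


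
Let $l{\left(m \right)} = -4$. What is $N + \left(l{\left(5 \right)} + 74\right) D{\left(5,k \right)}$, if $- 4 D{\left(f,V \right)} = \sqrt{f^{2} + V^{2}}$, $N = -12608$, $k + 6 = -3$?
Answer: $-12608 - \frac{35 \sqrt{106}}{2} \approx -12788.0$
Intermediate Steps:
$k = -9$ ($k = -6 - 3 = -9$)
$D{\left(f,V \right)} = - \frac{\sqrt{V^{2} + f^{2}}}{4}$ ($D{\left(f,V \right)} = - \frac{\sqrt{f^{2} + V^{2}}}{4} = - \frac{\sqrt{V^{2} + f^{2}}}{4}$)
$N + \left(l{\left(5 \right)} + 74\right) D{\left(5,k \right)} = -12608 + \left(-4 + 74\right) \left(- \frac{\sqrt{\left(-9\right)^{2} + 5^{2}}}{4}\right) = -12608 + 70 \left(- \frac{\sqrt{81 + 25}}{4}\right) = -12608 + 70 \left(- \frac{\sqrt{106}}{4}\right) = -12608 - \frac{35 \sqrt{106}}{2}$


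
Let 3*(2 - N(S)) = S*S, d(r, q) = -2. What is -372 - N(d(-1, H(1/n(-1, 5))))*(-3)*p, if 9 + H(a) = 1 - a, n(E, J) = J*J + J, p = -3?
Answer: -378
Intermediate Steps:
n(E, J) = J + J² (n(E, J) = J² + J = J + J²)
H(a) = -8 - a (H(a) = -9 + (1 - a) = -8 - a)
N(S) = 2 - S²/3 (N(S) = 2 - S*S/3 = 2 - S²/3)
-372 - N(d(-1, H(1/n(-1, 5))))*(-3)*p = -372 - (2 - ⅓*(-2)²)*(-3)*(-3) = -372 - (2 - ⅓*4)*(-3)*(-3) = -372 - (2 - 4/3)*(-3)*(-3) = -372 - (⅔)*(-3)*(-3) = -372 - (-2)*(-3) = -372 - 1*6 = -372 - 6 = -378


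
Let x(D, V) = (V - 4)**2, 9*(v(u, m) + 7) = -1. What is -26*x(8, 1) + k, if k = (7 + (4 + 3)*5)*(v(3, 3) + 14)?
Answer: 166/3 ≈ 55.333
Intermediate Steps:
v(u, m) = -64/9 (v(u, m) = -7 + (1/9)*(-1) = -7 - 1/9 = -64/9)
x(D, V) = (-4 + V)**2
k = 868/3 (k = (7 + (4 + 3)*5)*(-64/9 + 14) = (7 + 7*5)*(62/9) = (7 + 35)*(62/9) = 42*(62/9) = 868/3 ≈ 289.33)
-26*x(8, 1) + k = -26*(-4 + 1)**2 + 868/3 = -26*(-3)**2 + 868/3 = -26*9 + 868/3 = -234 + 868/3 = 166/3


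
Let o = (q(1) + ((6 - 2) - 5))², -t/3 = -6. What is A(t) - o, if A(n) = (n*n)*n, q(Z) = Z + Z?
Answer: 5831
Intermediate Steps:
t = 18 (t = -3*(-6) = 18)
q(Z) = 2*Z
A(n) = n³ (A(n) = n²*n = n³)
o = 1 (o = (2*1 + ((6 - 2) - 5))² = (2 + (4 - 5))² = (2 - 1)² = 1² = 1)
A(t) - o = 18³ - 1*1 = 5832 - 1 = 5831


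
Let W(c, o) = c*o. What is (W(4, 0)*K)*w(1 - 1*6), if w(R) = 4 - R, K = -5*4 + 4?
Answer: 0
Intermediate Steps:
K = -16 (K = -20 + 4 = -16)
(W(4, 0)*K)*w(1 - 1*6) = ((4*0)*(-16))*(4 - (1 - 1*6)) = (0*(-16))*(4 - (1 - 6)) = 0*(4 - 1*(-5)) = 0*(4 + 5) = 0*9 = 0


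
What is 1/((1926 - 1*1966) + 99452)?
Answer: 1/99412 ≈ 1.0059e-5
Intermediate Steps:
1/((1926 - 1*1966) + 99452) = 1/((1926 - 1966) + 99452) = 1/(-40 + 99452) = 1/99412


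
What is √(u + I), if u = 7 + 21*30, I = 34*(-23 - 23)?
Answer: 3*I*√103 ≈ 30.447*I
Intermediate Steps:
I = -1564 (I = 34*(-46) = -1564)
u = 637 (u = 7 + 630 = 637)
√(u + I) = √(637 - 1564) = √(-927) = 3*I*√103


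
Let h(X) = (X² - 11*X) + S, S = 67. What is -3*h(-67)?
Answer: -15879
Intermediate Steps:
h(X) = 67 + X² - 11*X (h(X) = (X² - 11*X) + 67 = 67 + X² - 11*X)
-3*h(-67) = -3*(67 + (-67)² - 11*(-67)) = -3*(67 + 4489 + 737) = -3*5293 = -15879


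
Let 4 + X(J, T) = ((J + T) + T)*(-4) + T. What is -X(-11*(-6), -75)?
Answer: -257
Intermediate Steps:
X(J, T) = -4 - 7*T - 4*J (X(J, T) = -4 + (((J + T) + T)*(-4) + T) = -4 + ((J + 2*T)*(-4) + T) = -4 + ((-8*T - 4*J) + T) = -4 + (-7*T - 4*J) = -4 - 7*T - 4*J)
-X(-11*(-6), -75) = -(-4 - 7*(-75) - (-44)*(-6)) = -(-4 + 525 - 4*66) = -(-4 + 525 - 264) = -1*257 = -257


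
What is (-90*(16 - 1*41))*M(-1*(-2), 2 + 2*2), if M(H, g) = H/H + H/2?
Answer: 4500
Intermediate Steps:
M(H, g) = 1 + H/2 (M(H, g) = 1 + H*(½) = 1 + H/2)
(-90*(16 - 1*41))*M(-1*(-2), 2 + 2*2) = (-90*(16 - 1*41))*(1 + (-1*(-2))/2) = (-90*(16 - 41))*(1 + (½)*2) = (-90*(-25))*(1 + 1) = 2250*2 = 4500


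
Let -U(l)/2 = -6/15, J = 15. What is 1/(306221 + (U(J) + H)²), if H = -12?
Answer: 25/7658661 ≈ 3.2643e-6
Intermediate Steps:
U(l) = ⅘ (U(l) = -(-12)/15 = -2*(-⅖) = ⅘)
1/(306221 + (U(J) + H)²) = 1/(306221 + (⅘ - 12)²) = 1/(306221 + (-56/5)²) = 1/(306221 + 3136/25) = 1/(7658661/25) = 25/7658661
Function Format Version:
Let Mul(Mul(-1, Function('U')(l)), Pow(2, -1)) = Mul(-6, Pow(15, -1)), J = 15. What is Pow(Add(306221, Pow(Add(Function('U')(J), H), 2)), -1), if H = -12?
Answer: Rational(25, 7658661) ≈ 3.2643e-6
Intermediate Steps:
Function('U')(l) = Rational(4, 5) (Function('U')(l) = Mul(-2, Mul(-6, Pow(15, -1))) = Mul(-2, Mul(-6, Rational(1, 15))) = Mul(-2, Rational(-2, 5)) = Rational(4, 5))
Pow(Add(306221, Pow(Add(Function('U')(J), H), 2)), -1) = Pow(Add(306221, Pow(Add(Rational(4, 5), -12), 2)), -1) = Pow(Add(306221, Pow(Rational(-56, 5), 2)), -1) = Pow(Add(306221, Rational(3136, 25)), -1) = Pow(Rational(7658661, 25), -1) = Rational(25, 7658661)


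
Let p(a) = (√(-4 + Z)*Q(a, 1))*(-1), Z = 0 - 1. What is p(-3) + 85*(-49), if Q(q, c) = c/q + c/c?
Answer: -4165 - 2*I*√5/3 ≈ -4165.0 - 1.4907*I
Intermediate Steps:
Z = -1
Q(q, c) = 1 + c/q (Q(q, c) = c/q + 1 = 1 + c/q)
p(a) = -I*√5*(1 + a)/a (p(a) = (√(-4 - 1)*((1 + a)/a))*(-1) = (√(-5)*((1 + a)/a))*(-1) = ((I*√5)*((1 + a)/a))*(-1) = (I*√5*(1 + a)/a)*(-1) = -I*√5*(1 + a)/a)
p(-3) + 85*(-49) = I*√5*(-1 - 1*(-3))/(-3) + 85*(-49) = I*√5*(-⅓)*(-1 + 3) - 4165 = I*√5*(-⅓)*2 - 4165 = -2*I*√5/3 - 4165 = -4165 - 2*I*√5/3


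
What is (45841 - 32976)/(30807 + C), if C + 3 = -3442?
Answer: 12865/27362 ≈ 0.47018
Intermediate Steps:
C = -3445 (C = -3 - 3442 = -3445)
(45841 - 32976)/(30807 + C) = (45841 - 32976)/(30807 - 3445) = 12865/27362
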